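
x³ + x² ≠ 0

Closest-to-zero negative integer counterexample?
Testing negative integers from -1 downward:
x = -1: LHS = (-1)³ + (-1)² = 0; 0 ≠ 0 — FAILS  ← closest negative counterexample to 0

Answer: x = -1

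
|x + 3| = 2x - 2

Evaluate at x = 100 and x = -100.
x = 100: LHS = |100 + 3| = |103| = 103, RHS = 2·100 - 2 = 198; 103 = 198 — FAILS
x = -100: LHS = |(-100) + 3| = |-97| = 97, RHS = 2·(-100) - 2 = -202; 97 = -202 — FAILS

Answer: No, fails for both x = 100 and x = -100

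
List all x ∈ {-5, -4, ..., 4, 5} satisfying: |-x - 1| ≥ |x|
Holds for: {0, 1, 2, 3, 4, 5}
Fails for: {-5, -4, -3, -2, -1}

Answer: {0, 1, 2, 3, 4, 5}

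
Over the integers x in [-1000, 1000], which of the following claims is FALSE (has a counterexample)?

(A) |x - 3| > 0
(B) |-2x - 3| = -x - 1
(A) x = 3: LHS = |3 - 3| = |0| = 0; 0 > 0 — FAILS
(B) x = 0: LHS = |-2·0 - 3| = |-3| = 3, RHS = -0 - 1 = -1; 3 = -1 — FAILS

Answer: Both A and B are false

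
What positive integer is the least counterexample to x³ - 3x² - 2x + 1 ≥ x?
Testing positive integers:
x = 1: LHS = 1³ - 3·1² - 2·1 + 1 = -3; -3 ≥ 1 — FAILS  ← smallest positive counterexample

Answer: x = 1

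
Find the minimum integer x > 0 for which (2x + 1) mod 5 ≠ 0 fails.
Testing positive integers:
x = 1: LHS = (2·1 + 1) mod 5 = 3 mod 5 = 3; 3 ≠ 0 — holds
x = 2: LHS = (2·2 + 1) mod 5 = 5 mod 5 = 0; 0 ≠ 0 — FAILS  ← smallest positive counterexample

Answer: x = 2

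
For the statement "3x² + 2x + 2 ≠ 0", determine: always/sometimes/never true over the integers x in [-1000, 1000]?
Over all integers in [-1000, 1000], LHS − RHS is always positive; it is smallest at x = 0, where it equals 2:
x = 0: LHS = 3·0² + 2·0 + 2 = 2; 2 ≠ 0 — holds
At the ends of the range:
x = -1000: LHS = 3·(-1000)² + 2·(-1000) + 2 = 2998002; 2998002 ≠ 0 — holds
x = 1000: LHS = 3·1000² + 2·1000 + 2 = 3002002; 3002002 ≠ 0 — holds
Hence LHS − RHS is never 0, i.e. the two sides are never equal, so the relation holds for every integer in [-1000, 1000].

No counterexample exists.

Answer: Always true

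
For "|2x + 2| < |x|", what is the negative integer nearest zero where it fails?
Testing negative integers from -1 downward:
x = -1: LHS = |2·(-1) + 2| = |0| = 0, RHS = |-1| = 1; 0 < 1 — holds
x = -2: LHS = |2·(-2) + 2| = |-2| = 2, RHS = |-2| = 2; 2 < 2 — FAILS  ← closest negative counterexample to 0

Answer: x = -2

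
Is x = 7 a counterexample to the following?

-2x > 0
Substitute x = 7 into the relation:
x = 7: LHS = -2·7 = -14; -14 > 0 — FAILS

Since the claim fails at x = 7, this value is a counterexample.

Answer: Yes, x = 7 is a counterexample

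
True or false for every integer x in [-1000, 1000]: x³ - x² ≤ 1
The claim fails at x = 2:
x = 2: LHS = 2³ - 2² = 4; 4 ≤ 1 — FAILS

Because a single integer refutes it, the statement is false.

Answer: False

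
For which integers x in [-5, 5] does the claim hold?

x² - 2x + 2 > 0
Over all integers in [-5, 5], LHS − RHS is smallest at x = 1, where it equals 1:
x = 1: LHS = 1² - 2·1 + 2 = 1; 1 > 0 — holds
At the ends of the range:
x = -5: LHS = (-5)² - 2·(-5) + 2 = 37; 37 > 0 — holds
x = 5: LHS = 5² - 2·5 + 2 = 17; 17 > 0 — holds
Hence LHS − RHS is never zero or negative, i.e. LHS > RHS throughout, so the relation holds for every integer in [-5, 5].

Answer: All integers in [-5, 5]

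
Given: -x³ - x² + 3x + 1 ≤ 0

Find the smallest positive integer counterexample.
Testing positive integers:
x = 1: LHS = -1³ - 1² + 3·1 + 1 = 2; 2 ≤ 0 — FAILS  ← smallest positive counterexample

Answer: x = 1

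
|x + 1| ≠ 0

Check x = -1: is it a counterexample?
Substitute x = -1 into the relation:
x = -1: LHS = |(-1) + 1| = |0| = 0; 0 ≠ 0 — FAILS

Since the claim fails at x = -1, this value is a counterexample.

Answer: Yes, x = -1 is a counterexample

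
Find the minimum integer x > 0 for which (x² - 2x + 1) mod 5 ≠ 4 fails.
Testing positive integers:
x = 1: LHS = (1² - 2·1 + 1) mod 5 = 0 mod 5 = 0; 0 ≠ 4 — holds
x = 2: LHS = (2² - 2·2 + 1) mod 5 = 1 mod 5 = 1; 1 ≠ 4 — holds
x = 3: LHS = (3² - 2·3 + 1) mod 5 = 4 mod 5 = 4; 4 ≠ 4 — FAILS  ← smallest positive counterexample

Answer: x = 3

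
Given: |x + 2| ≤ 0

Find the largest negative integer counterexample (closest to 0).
Testing negative integers from -1 downward:
x = -1: LHS = |(-1) + 2| = |1| = 1; 1 ≤ 0 — FAILS  ← closest negative counterexample to 0

Answer: x = -1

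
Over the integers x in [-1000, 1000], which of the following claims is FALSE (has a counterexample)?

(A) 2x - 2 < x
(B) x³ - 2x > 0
(A) x = 2: LHS = 2·2 - 2 = 2; 2 < 2 — FAILS
(B) x = 0: LHS = 0³ - 2·0 = 0; 0 > 0 — FAILS

Answer: Both A and B are false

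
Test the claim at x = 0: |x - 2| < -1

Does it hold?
x = 0: LHS = |0 - 2| = |-2| = 2; 2 < -1 — FAILS

The relation fails at x = 0, so x = 0 is a counterexample.

Answer: No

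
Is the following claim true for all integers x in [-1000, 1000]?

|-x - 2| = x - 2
The claim fails at x = 0:
x = 0: LHS = |-0 - 2| = |-2| = 2, RHS = 0 - 2 = -2; 2 = -2 — FAILS

Because a single integer refutes it, the statement is false.

Answer: False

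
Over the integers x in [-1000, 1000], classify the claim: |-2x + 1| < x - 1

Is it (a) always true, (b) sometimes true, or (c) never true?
Over all integers in [-1000, 1000], LHS − RHS is smallest at x = 1, where it equals 1:
x = 1: LHS = |-2·1 + 1| = |-1| = 1, RHS = 1 - 1 = 0; 1 < 0 — FAILS
At the ends of the range:
x = -1000: LHS = |-2·(-1000) + 1| = |2001| = 2001, RHS = (-1000) - 1 = -1001; 2001 < -1001 — FAILS
x = 1000: LHS = |-2·1000 + 1| = |-1999| = 1999, RHS = 1000 - 1 = 999; 1999 < 999 — FAILS
Hence LHS − RHS is never negative, i.e. LHS ≥ RHS throughout, so the claimed relation (<) fails for every integer in [-1000, 1000].

No integer in the range satisfies it.

Answer: Never true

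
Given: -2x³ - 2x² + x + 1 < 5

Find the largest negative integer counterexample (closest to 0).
Testing negative integers from -1 downward:
x = -1: LHS = -2·(-1)³ - 2·(-1)² + (-1) + 1 = 0; 0 < 5 — holds
x = -2: LHS = -2·(-2)³ - 2·(-2)² + (-2) + 1 = 7; 7 < 5 — FAILS  ← closest negative counterexample to 0

Answer: x = -2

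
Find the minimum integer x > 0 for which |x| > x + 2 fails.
Testing positive integers:
x = 1: LHS = |1| = 1, RHS = 1 + 2 = 3; 1 > 3 — FAILS  ← smallest positive counterexample

Answer: x = 1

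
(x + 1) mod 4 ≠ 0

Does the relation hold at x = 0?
x = 0: LHS = (0 + 1) mod 4 = 1 mod 4 = 1; 1 ≠ 0 — holds

The relation is satisfied at x = 0.

Answer: Yes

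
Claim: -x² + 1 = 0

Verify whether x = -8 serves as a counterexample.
Substitute x = -8 into the relation:
x = -8: LHS = -(-8)² + 1 = -63; -63 = 0 — FAILS

Since the claim fails at x = -8, this value is a counterexample.

Answer: Yes, x = -8 is a counterexample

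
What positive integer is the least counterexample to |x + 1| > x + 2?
Testing positive integers:
x = 1: LHS = |1 + 1| = |2| = 2, RHS = 1 + 2 = 3; 2 > 3 — FAILS  ← smallest positive counterexample

Answer: x = 1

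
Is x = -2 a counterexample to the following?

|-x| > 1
Substitute x = -2 into the relation:
x = -2: LHS = |-(-2)| = |2| = 2; 2 > 1 — holds

The claim holds here, so x = -2 is not a counterexample. (A counterexample exists elsewhere, e.g. x = 0.)

Answer: No, x = -2 is not a counterexample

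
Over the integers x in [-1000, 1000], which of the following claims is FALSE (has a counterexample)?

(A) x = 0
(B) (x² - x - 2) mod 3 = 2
(A) x = 1: 1 = 0 — FAILS
(B) x = 0: LHS = (0² - 0 - 2) mod 3 = (-2) mod 3 = 1; 1 = 2 — FAILS

Answer: Both A and B are false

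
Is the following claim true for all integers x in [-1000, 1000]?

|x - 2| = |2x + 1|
The claim fails at x = 0:
x = 0: LHS = |0 - 2| = |-2| = 2, RHS = |2·0 + 1| = |1| = 1; 2 = 1 — FAILS

Because a single integer refutes it, the statement is false.

Answer: False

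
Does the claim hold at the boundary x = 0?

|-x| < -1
x = 0: LHS = |-0| = |0| = 0; 0 < -1 — FAILS

The relation fails at x = 0, so x = 0 is a counterexample.

Answer: No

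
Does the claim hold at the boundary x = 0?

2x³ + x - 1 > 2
x = 0: LHS = 2·0³ + 0 - 1 = -1; -1 > 2 — FAILS

The relation fails at x = 0, so x = 0 is a counterexample.

Answer: No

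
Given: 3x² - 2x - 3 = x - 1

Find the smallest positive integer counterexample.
Testing positive integers:
x = 1: LHS = 3·1² - 2·1 - 3 = -2, RHS = 1 - 1 = 0; -2 = 0 — FAILS  ← smallest positive counterexample

Answer: x = 1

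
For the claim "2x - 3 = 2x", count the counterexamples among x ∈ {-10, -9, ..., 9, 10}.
Counterexamples in [-10, 10]: {-10, -9, -8, -7, -6, -5, -4, -3, -2, -1, 0, 1, 2, 3, 4, 5, 6, 7, 8, 9, 10}.

Counting them gives 21 values.

Answer: 21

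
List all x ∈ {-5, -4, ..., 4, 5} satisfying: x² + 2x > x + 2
Holds for: {-5, -4, -3, 2, 3, 4, 5}
Fails for: {-2, -1, 0, 1}

Answer: {-5, -4, -3, 2, 3, 4, 5}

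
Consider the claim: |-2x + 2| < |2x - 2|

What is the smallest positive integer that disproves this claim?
Testing positive integers:
x = 1: LHS = |-2·1 + 2| = |0| = 0, RHS = |2·1 - 2| = |0| = 0; 0 < 0 — FAILS  ← smallest positive counterexample

Answer: x = 1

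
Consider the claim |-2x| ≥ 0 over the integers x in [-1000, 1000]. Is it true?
An absolute value is never negative, so the left side is ≥ 0 for every x, while the right side is 0. Tightest case in [-1000, 1000] is x = 0:
x = 0: LHS = |-2·0| = |0| = 0; 0 ≥ 0 — holds
Hence LHS − RHS is never negative, i.e. LHS ≥ RHS throughout, so the relation holds for every integer in [-1000, 1000].

No counterexample exists.

Answer: True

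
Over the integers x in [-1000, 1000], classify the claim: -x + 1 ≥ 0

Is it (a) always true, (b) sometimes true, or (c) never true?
Holds at x = 0: LHS = -0 + 1 = 1; 1 ≥ 0 — holds
Fails at x = 2: LHS = -2 + 1 = -1; -1 ≥ 0 — FAILS
It is satisfied by some integers in the range but not all.

Answer: Sometimes true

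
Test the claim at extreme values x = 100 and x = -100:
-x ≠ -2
x = 100: -100 ≠ -2 — holds
x = -100: LHS = -(-100) = 100; 100 ≠ -2 — holds

Answer: Yes, holds for both x = 100 and x = -100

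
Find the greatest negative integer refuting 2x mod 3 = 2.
Testing negative integers from -1 downward:
x = -1: LHS = (2·(-1)) mod 3 = (-2) mod 3 = 1; 1 = 2 — FAILS  ← closest negative counterexample to 0

Answer: x = -1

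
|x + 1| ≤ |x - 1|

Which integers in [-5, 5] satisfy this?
Holds for: {-5, -4, -3, -2, -1, 0}
Fails for: {1, 2, 3, 4, 5}

Answer: {-5, -4, -3, -2, -1, 0}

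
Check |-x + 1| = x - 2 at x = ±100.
x = 100: LHS = |-100 + 1| = |-99| = 99, RHS = 100 - 2 = 98; 99 = 98 — FAILS
x = -100: LHS = |-(-100) + 1| = |101| = 101, RHS = (-100) - 2 = -102; 101 = -102 — FAILS

Answer: No, fails for both x = 100 and x = -100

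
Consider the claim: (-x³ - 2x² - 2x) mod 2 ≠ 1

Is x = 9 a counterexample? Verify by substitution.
Substitute x = 9 into the relation:
x = 9: LHS = (-9³ - 2·9² - 2·9) mod 2 = (-909) mod 2 = 1; 1 ≠ 1 — FAILS

Since the claim fails at x = 9, this value is a counterexample.

Answer: Yes, x = 9 is a counterexample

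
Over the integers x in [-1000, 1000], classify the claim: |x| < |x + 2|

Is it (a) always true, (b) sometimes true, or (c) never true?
Holds at x = 0: LHS = |0| = 0, RHS = |0 + 2| = |2| = 2; 0 < 2 — holds
Fails at x = -1: LHS = |-1| = 1, RHS = |(-1) + 2| = |1| = 1; 1 < 1 — FAILS
It is satisfied by some integers in the range but not all.

Answer: Sometimes true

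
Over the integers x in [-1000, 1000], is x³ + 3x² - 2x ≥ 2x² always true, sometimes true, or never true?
Holds at x = 0: LHS = 0³ + 3·0² - 2·0 = 0, RHS = 2·0² = 0; 0 ≥ 0 — holds
Fails at x = -3: LHS = (-3)³ + 3·(-3)² - 2·(-3) = 6, RHS = 2·(-3)² = 18; 6 ≥ 18 — FAILS
It is satisfied by some integers in the range but not all.

Answer: Sometimes true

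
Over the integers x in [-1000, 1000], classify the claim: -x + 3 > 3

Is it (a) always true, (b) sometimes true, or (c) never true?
Holds at x = -1: LHS = -(-1) + 3 = 4; 4 > 3 — holds
Fails at x = 0: LHS = -0 + 3 = 3; 3 > 3 — FAILS
It is satisfied by some integers in the range but not all.

Answer: Sometimes true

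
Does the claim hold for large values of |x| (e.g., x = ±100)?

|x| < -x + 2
x = 100: LHS = |100| = 100, RHS = -100 + 2 = -98; 100 < -98 — FAILS
x = -100: LHS = |-100| = 100, RHS = -(-100) + 2 = 102; 100 < 102 — holds

Answer: Partially: fails for x = 100, holds for x = -100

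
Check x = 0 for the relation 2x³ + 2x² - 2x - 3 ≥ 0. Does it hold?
x = 0: LHS = 2·0³ + 2·0² - 2·0 - 3 = -3; -3 ≥ 0 — FAILS

The relation fails at x = 0, so x = 0 is a counterexample.

Answer: No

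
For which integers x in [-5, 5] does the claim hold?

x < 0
Holds for: {-5, -4, -3, -2, -1}
Fails for: {0, 1, 2, 3, 4, 5}

Answer: {-5, -4, -3, -2, -1}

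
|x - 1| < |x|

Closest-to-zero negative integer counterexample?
Testing negative integers from -1 downward:
x = -1: LHS = |(-1) - 1| = |-2| = 2, RHS = |-1| = 1; 2 < 1 — FAILS  ← closest negative counterexample to 0

Answer: x = -1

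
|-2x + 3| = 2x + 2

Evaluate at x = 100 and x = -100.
x = 100: LHS = |-2·100 + 3| = |-197| = 197, RHS = 2·100 + 2 = 202; 197 = 202 — FAILS
x = -100: LHS = |-2·(-100) + 3| = |203| = 203, RHS = 2·(-100) + 2 = -198; 203 = -198 — FAILS

Answer: No, fails for both x = 100 and x = -100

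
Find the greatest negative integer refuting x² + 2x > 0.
Testing negative integers from -1 downward:
x = -1: LHS = (-1)² + 2·(-1) = -1; -1 > 0 — FAILS  ← closest negative counterexample to 0

Answer: x = -1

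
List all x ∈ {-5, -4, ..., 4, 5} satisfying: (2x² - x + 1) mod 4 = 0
Holds for: {-5, -1, 3}
Fails for: {-4, -3, -2, 0, 1, 2, 4, 5}

Answer: {-5, -1, 3}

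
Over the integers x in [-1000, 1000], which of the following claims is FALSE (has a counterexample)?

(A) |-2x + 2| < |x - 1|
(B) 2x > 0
(A) x = 0: LHS = |-2·0 + 2| = |2| = 2, RHS = |0 - 1| = |-1| = 1; 2 < 1 — FAILS
(B) x = 0: LHS = 2·0 = 0; 0 > 0 — FAILS

Answer: Both A and B are false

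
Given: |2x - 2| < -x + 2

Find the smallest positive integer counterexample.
Testing positive integers:
x = 1: LHS = |2·1 - 2| = |0| = 0, RHS = -1 + 2 = 1; 0 < 1 — holds
x = 2: LHS = |2·2 - 2| = |2| = 2, RHS = -2 + 2 = 0; 2 < 0 — FAILS  ← smallest positive counterexample

Answer: x = 2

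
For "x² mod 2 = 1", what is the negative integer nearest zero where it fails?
Testing negative integers from -1 downward:
x = -1: LHS = ((-1)²) mod 2 = 1 mod 2 = 1; 1 = 1 — holds
x = -2: LHS = ((-2)²) mod 2 = 4 mod 2 = 0; 0 = 1 — FAILS  ← closest negative counterexample to 0

Answer: x = -2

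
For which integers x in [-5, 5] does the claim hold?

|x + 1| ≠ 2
Holds for: {-5, -4, -2, -1, 0, 2, 3, 4, 5}
Fails for: {-3, 1}

Answer: {-5, -4, -2, -1, 0, 2, 3, 4, 5}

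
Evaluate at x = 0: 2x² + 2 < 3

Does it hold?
x = 0: LHS = 2·0² + 2 = 2; 2 < 3 — holds

The relation is satisfied at x = 0.

Answer: Yes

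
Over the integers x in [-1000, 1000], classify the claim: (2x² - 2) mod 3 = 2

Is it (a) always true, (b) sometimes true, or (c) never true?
For a polynomial with integer coefficients, its value mod 3 depends only on x mod 3, so it suffices to check one representative of each residue class, x = 0, 1, 2:
x = 0: LHS = (2·0² - 2) mod 3 = (-2) mod 3 = 1; 1 = 2 — FAILS
x = 1: LHS = (2·1² - 2) mod 3 = 0 mod 3 = 0; 0 = 2 — FAILS
x = 2: LHS = (2·2² - 2) mod 3 = 6 mod 3 = 0; 0 = 2 — FAILS
The relation fails in every residue class, so the claimed relation (=) fails for every integer in [-1000, 1000].

No integer in the range satisfies it.

Answer: Never true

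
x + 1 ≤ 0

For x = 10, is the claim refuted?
Substitute x = 10 into the relation:
x = 10: LHS = 10 + 1 = 11; 11 ≤ 0 — FAILS

Since the claim fails at x = 10, this value is a counterexample.

Answer: Yes, x = 10 is a counterexample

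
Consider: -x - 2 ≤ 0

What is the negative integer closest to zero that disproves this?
Testing negative integers from -1 downward:
x = -1: LHS = -(-1) - 2 = -1; -1 ≤ 0 — holds
x = -2: LHS = -(-2) - 2 = 0; 0 ≤ 0 — holds
x = -3: LHS = -(-3) - 2 = 1; 1 ≤ 0 — FAILS  ← closest negative counterexample to 0

Answer: x = -3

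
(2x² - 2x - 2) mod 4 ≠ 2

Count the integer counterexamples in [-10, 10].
Counterexamples in [-10, 10]: {-10, -9, -8, -7, -6, -5, -4, -3, -2, -1, 0, 1, 2, 3, 4, 5, 6, 7, 8, 9, 10}.

Counting them gives 21 values.

Answer: 21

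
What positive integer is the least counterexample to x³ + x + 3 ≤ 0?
Testing positive integers:
x = 1: LHS = 1³ + 1 + 3 = 5; 5 ≤ 0 — FAILS  ← smallest positive counterexample

Answer: x = 1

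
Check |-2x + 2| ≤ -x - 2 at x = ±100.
x = 100: LHS = |-2·100 + 2| = |-198| = 198, RHS = -100 - 2 = -102; 198 ≤ -102 — FAILS
x = -100: LHS = |-2·(-100) + 2| = |202| = 202, RHS = -(-100) - 2 = 98; 202 ≤ 98 — FAILS

Answer: No, fails for both x = 100 and x = -100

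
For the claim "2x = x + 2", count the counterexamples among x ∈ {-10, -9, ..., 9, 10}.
Counterexamples in [-10, 10]: {-10, -9, -8, -7, -6, -5, -4, -3, -2, -1, 0, 1, 3, 4, 5, 6, 7, 8, 9, 10}.

Counting them gives 20 values.

Answer: 20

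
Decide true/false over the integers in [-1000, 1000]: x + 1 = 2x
The claim fails at x = 0:
x = 0: LHS = 0 + 1 = 1, RHS = 2·0 = 0; 1 = 0 — FAILS

Because a single integer refutes it, the statement is false.

Answer: False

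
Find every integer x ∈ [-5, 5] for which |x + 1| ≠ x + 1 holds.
Holds for: {-5, -4, -3, -2}
Fails for: {-1, 0, 1, 2, 3, 4, 5}

Answer: {-5, -4, -3, -2}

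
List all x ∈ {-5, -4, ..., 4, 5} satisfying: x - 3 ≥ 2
Holds for: {5}
Fails for: {-5, -4, -3, -2, -1, 0, 1, 2, 3, 4}

Answer: {5}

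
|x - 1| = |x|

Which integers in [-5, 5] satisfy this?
Track d = LHS − RHS over the integers in [-5, 5]. Equality would need d = 0, but d changes sign only between consecutive integers, jumping over 0:
x = 0: LHS = |0 - 1| = |-1| = 1, RHS = |0| = 0; 1 = 0 — FAILS  (d = 1)
x = 1: LHS = |1 - 1| = |0| = 0, RHS = |1| = 1; 0 = 1 — FAILS  (d = -1)
Away from these crossings d keeps a constant sign, and checking every integer in [-5, 5] confirms d ≠ 0 throughout. Hence the two sides are never equal, so the claimed relation (=) fails for every integer in [-5, 5].

Answer: None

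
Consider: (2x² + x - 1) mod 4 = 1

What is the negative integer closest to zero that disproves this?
Testing negative integers from -1 downward:
x = -1: LHS = (2·(-1)² + (-1) - 1) mod 4 = 0 mod 4 = 0; 0 = 1 — FAILS  ← closest negative counterexample to 0

Answer: x = -1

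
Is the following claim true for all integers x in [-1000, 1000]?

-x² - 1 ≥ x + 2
The claim fails at x = 0:
x = 0: LHS = -0² - 1 = -1, RHS = 0 + 2 = 2; -1 ≥ 2 — FAILS

Because a single integer refutes it, the statement is false.

Answer: False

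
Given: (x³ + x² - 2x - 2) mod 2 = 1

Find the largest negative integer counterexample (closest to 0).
Testing negative integers from -1 downward:
x = -1: LHS = ((-1)³ + (-1)² - 2·(-1) - 2) mod 2 = 0 mod 2 = 0; 0 = 1 — FAILS  ← closest negative counterexample to 0

Answer: x = -1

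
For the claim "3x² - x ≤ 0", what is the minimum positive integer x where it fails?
Testing positive integers:
x = 1: LHS = 3·1² - 1 = 2; 2 ≤ 0 — FAILS  ← smallest positive counterexample

Answer: x = 1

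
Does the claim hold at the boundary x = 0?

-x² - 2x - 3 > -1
x = 0: LHS = -0² - 2·0 - 3 = -3; -3 > -1 — FAILS

The relation fails at x = 0, so x = 0 is a counterexample.

Answer: No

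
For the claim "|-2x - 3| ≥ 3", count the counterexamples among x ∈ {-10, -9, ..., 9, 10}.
Counterexamples in [-10, 10]: {-2, -1}.

Counting them gives 2 values.

Answer: 2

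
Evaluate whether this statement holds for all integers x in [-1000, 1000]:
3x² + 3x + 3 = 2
The claim fails at x = 0:
x = 0: LHS = 3·0² + 3·0 + 3 = 3; 3 = 2 — FAILS

Because a single integer refutes it, the statement is false.

Answer: False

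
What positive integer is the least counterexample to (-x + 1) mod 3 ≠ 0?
Testing positive integers:
x = 1: LHS = (-1 + 1) mod 3 = 0 mod 3 = 0; 0 ≠ 0 — FAILS  ← smallest positive counterexample

Answer: x = 1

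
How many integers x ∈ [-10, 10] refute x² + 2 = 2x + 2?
Counterexamples in [-10, 10]: {-10, -9, -8, -7, -6, -5, -4, -3, -2, -1, 1, 3, 4, 5, 6, 7, 8, 9, 10}.

Counting them gives 19 values.

Answer: 19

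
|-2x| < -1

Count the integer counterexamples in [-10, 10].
Counterexamples in [-10, 10]: {-10, -9, -8, -7, -6, -5, -4, -3, -2, -1, 0, 1, 2, 3, 4, 5, 6, 7, 8, 9, 10}.

Counting them gives 21 values.

Answer: 21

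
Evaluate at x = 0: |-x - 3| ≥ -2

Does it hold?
x = 0: LHS = |-0 - 3| = |-3| = 3; 3 ≥ -2 — holds

The relation is satisfied at x = 0.

Answer: Yes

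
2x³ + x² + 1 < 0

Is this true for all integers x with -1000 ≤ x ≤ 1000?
The claim fails at x = 0:
x = 0: LHS = 2·0³ + 0² + 1 = 1; 1 < 0 — FAILS

Because a single integer refutes it, the statement is false.

Answer: False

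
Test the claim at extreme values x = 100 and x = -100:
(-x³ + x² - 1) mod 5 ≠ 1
x = 100: LHS = (-100³ + 100² - 1) mod 5 = (-990001) mod 5 = 4; 4 ≠ 1 — holds
x = -100: LHS = (-(-100)³ + (-100)² - 1) mod 5 = 1009999 mod 5 = 4; 4 ≠ 1 — holds

Answer: Yes, holds for both x = 100 and x = -100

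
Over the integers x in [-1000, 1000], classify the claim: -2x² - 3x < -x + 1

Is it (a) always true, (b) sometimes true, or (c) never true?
Over all integers in [-1000, 1000], LHS − RHS is largest at x = 0, where it equals -1:
x = 0: LHS = -2·0² - 3·0 = 0, RHS = -0 + 1 = 1; 0 < 1 — holds
At the ends of the range:
x = -1000: LHS = -2·(-1000)² - 3·(-1000) = -1997000, RHS = -(-1000) + 1 = 1001; -1997000 < 1001 — holds
x = 1000: LHS = -2·1000² - 3·1000 = -2003000, RHS = -1000 + 1 = -999; -2003000 < -999 — holds
Hence LHS − RHS is never zero or positive, i.e. LHS < RHS throughout, so the relation holds for every integer in [-1000, 1000].

No counterexample exists.

Answer: Always true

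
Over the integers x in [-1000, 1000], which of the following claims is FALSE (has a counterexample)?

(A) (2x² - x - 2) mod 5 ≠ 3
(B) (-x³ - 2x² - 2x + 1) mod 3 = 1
(A) x = 0: LHS = (2·0² - 0 - 2) mod 5 = (-2) mod 5 = 3; 3 ≠ 3 — FAILS
(B) x = 1: LHS = (-1³ - 2·1² - 2·1 + 1) mod 3 = (-4) mod 3 = 2; 2 = 1 — FAILS

Answer: Both A and B are false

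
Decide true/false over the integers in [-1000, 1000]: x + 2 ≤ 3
The claim fails at x = 2:
x = 2: LHS = 2 + 2 = 4; 4 ≤ 3 — FAILS

Because a single integer refutes it, the statement is false.

Answer: False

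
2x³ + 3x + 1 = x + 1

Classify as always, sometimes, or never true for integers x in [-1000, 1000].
Holds at x = 0: LHS = 2·0³ + 3·0 + 1 = 1, RHS = 0 + 1 = 1; 1 = 1 — holds
Fails at x = 1: LHS = 2·1³ + 3·1 + 1 = 6, RHS = 1 + 1 = 2; 6 = 2 — FAILS
It is satisfied by some integers in the range but not all.

Answer: Sometimes true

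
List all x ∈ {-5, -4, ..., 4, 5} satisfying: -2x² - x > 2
Over all integers in [-5, 5], LHS − RHS is largest at x = 0, where it equals -2:
x = 0: LHS = -2·0² - 0 = 0; 0 > 2 — FAILS
At the ends of the range:
x = -5: LHS = -2·(-5)² - (-5) = -45; -45 > 2 — FAILS
x = 5: LHS = -2·5² - 5 = -55; -55 > 2 — FAILS
Hence LHS − RHS is never positive, i.e. LHS ≤ RHS throughout, so the claimed relation (>) fails for every integer in [-5, 5].

Answer: None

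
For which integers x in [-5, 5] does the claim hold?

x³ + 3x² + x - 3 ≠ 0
Track d = LHS − RHS over the integers in [-5, 5]. Equality would need d = 0, but d changes sign only between consecutive integers, jumping over 0:
x = 0: LHS = 0³ + 3·0² + 0 - 3 = -3; -3 ≠ 0 — holds  (d = -3)
x = 1: LHS = 1³ + 3·1² + 1 - 3 = 2; 2 ≠ 0 — holds  (d = 2)
Away from these crossings d keeps a constant sign, and checking every integer in [-5, 5] confirms d ≠ 0 throughout. Hence the two sides are never equal, so the relation holds for every integer in [-5, 5].

Answer: All integers in [-5, 5]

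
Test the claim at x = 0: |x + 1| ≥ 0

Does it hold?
x = 0: LHS = |0 + 1| = |1| = 1; 1 ≥ 0 — holds

The relation is satisfied at x = 0.

Answer: Yes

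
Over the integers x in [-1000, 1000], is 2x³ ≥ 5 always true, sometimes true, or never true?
Holds at x = 2: LHS = 2·2³ = 16; 16 ≥ 5 — holds
Fails at x = 0: LHS = 2·0³ = 0; 0 ≥ 5 — FAILS
It is satisfied by some integers in the range but not all.

Answer: Sometimes true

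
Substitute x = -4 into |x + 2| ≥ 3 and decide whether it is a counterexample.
Substitute x = -4 into the relation:
x = -4: LHS = |(-4) + 2| = |-2| = 2; 2 ≥ 3 — FAILS

Since the claim fails at x = -4, this value is a counterexample.

Answer: Yes, x = -4 is a counterexample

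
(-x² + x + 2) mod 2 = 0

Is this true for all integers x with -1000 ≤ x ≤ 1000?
For a polynomial with integer coefficients, its value mod 2 depends only on x mod 2, so it suffices to check one representative of each residue class, x = 0, 1:
x = 0: LHS = (-0² + 0 + 2) mod 2 = 2 mod 2 = 0; 0 = 0 — holds
x = 1: LHS = (-1² + 1 + 2) mod 2 = 2 mod 2 = 0; 0 = 0 — holds
The relation holds in every residue class, so the relation holds for every integer in [-1000, 1000].

No counterexample exists.

Answer: True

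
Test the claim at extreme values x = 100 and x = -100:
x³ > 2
x = 100: LHS = 100³ = 1000000; 1000000 > 2 — holds
x = -100: LHS = (-100)³ = -1000000; -1000000 > 2 — FAILS

Answer: Partially: holds for x = 100, fails for x = -100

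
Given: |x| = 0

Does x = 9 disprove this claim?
Substitute x = 9 into the relation:
x = 9: LHS = |9| = 9; 9 = 0 — FAILS

Since the claim fails at x = 9, this value is a counterexample.

Answer: Yes, x = 9 is a counterexample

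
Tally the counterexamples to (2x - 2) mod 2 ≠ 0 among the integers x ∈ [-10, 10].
Counterexamples in [-10, 10]: {-10, -9, -8, -7, -6, -5, -4, -3, -2, -1, 0, 1, 2, 3, 4, 5, 6, 7, 8, 9, 10}.

Counting them gives 21 values.

Answer: 21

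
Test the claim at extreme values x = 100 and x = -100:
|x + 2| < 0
x = 100: LHS = |100 + 2| = |102| = 102; 102 < 0 — FAILS
x = -100: LHS = |(-100) + 2| = |-98| = 98; 98 < 0 — FAILS

Answer: No, fails for both x = 100 and x = -100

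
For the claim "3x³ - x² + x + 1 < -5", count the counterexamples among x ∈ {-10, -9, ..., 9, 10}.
Counterexamples in [-10, 10]: {-1, 0, 1, 2, 3, 4, 5, 6, 7, 8, 9, 10}.

Counting them gives 12 values.

Answer: 12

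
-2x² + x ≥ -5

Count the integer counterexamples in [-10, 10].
Counterexamples in [-10, 10]: {-10, -9, -8, -7, -6, -5, -4, -3, -2, 2, 3, 4, 5, 6, 7, 8, 9, 10}.

Counting them gives 18 values.

Answer: 18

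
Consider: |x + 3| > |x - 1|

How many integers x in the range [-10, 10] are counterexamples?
Counterexamples in [-10, 10]: {-10, -9, -8, -7, -6, -5, -4, -3, -2, -1}.

Counting them gives 10 values.

Answer: 10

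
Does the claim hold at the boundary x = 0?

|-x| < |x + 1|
x = 0: LHS = |-0| = |0| = 0, RHS = |0 + 1| = |1| = 1; 0 < 1 — holds

The relation is satisfied at x = 0.

Answer: Yes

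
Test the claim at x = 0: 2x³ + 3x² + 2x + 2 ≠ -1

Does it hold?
x = 0: LHS = 2·0³ + 3·0² + 2·0 + 2 = 2; 2 ≠ -1 — holds

The relation is satisfied at x = 0.

Answer: Yes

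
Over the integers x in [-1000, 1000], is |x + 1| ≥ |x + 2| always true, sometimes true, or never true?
Holds at x = -2: LHS = |(-2) + 1| = |-1| = 1, RHS = |(-2) + 2| = |0| = 0; 1 ≥ 0 — holds
Fails at x = 0: LHS = |0 + 1| = |1| = 1, RHS = |0 + 2| = |2| = 2; 1 ≥ 2 — FAILS
It is satisfied by some integers in the range but not all.

Answer: Sometimes true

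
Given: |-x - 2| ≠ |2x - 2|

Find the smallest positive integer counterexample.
Testing positive integers:
x = 1: LHS = |-1 - 2| = |-3| = 3, RHS = |2·1 - 2| = |0| = 0; 3 ≠ 0 — holds
x = 2: LHS = |-2 - 2| = |-4| = 4, RHS = |2·2 - 2| = |2| = 2; 4 ≠ 2 — holds
x = 3: LHS = |-3 - 2| = |-5| = 5, RHS = |2·3 - 2| = |4| = 4; 5 ≠ 4 — holds
x = 4: LHS = |-4 - 2| = |-6| = 6, RHS = |2·4 - 2| = |6| = 6; 6 ≠ 6 — FAILS  ← smallest positive counterexample

Answer: x = 4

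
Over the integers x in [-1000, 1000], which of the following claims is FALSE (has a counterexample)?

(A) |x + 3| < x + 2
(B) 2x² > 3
(A) x = 0: LHS = |0 + 3| = |3| = 3, RHS = 0 + 2 = 2; 3 < 2 — FAILS
(B) x = 0: LHS = 2·0² = 0; 0 > 3 — FAILS

Answer: Both A and B are false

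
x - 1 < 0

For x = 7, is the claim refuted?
Substitute x = 7 into the relation:
x = 7: LHS = 7 - 1 = 6; 6 < 0 — FAILS

Since the claim fails at x = 7, this value is a counterexample.

Answer: Yes, x = 7 is a counterexample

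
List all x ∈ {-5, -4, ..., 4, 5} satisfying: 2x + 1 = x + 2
Holds for: {1}
Fails for: {-5, -4, -3, -2, -1, 0, 2, 3, 4, 5}

Answer: {1}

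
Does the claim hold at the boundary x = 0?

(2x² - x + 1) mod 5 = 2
x = 0: LHS = (2·0² - 0 + 1) mod 5 = 1 mod 5 = 1; 1 = 2 — FAILS

The relation fails at x = 0, so x = 0 is a counterexample.

Answer: No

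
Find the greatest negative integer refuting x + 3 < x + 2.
Testing negative integers from -1 downward:
x = -1: LHS = (-1) + 3 = 2, RHS = (-1) + 2 = 1; 2 < 1 — FAILS  ← closest negative counterexample to 0

Answer: x = -1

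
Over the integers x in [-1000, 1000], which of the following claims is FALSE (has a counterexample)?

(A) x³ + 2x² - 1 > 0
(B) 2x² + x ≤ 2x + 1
(A) x = 0: LHS = 0³ + 2·0² - 1 = -1; -1 > 0 — FAILS
(B) x = -1: LHS = 2·(-1)² + (-1) = 1, RHS = 2·(-1) + 1 = -1; 1 ≤ -1 — FAILS

Answer: Both A and B are false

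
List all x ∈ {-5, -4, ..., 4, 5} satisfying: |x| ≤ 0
Holds for: {0}
Fails for: {-5, -4, -3, -2, -1, 1, 2, 3, 4, 5}

Answer: {0}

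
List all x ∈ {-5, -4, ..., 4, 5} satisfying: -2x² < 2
Over all integers in [-5, 5], LHS − RHS is largest at x = 0, where it equals -2:
x = 0: LHS = -2·0² = 0; 0 < 2 — holds
At the ends of the range:
x = -5: LHS = -2·(-5)² = -50; -50 < 2 — holds
x = 5: LHS = -2·5² = -50; -50 < 2 — holds
Hence LHS − RHS is never zero or positive, i.e. LHS < RHS throughout, so the relation holds for every integer in [-5, 5].

Answer: All integers in [-5, 5]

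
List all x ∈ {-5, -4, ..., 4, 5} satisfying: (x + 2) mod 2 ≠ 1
Holds for: {-4, -2, 0, 2, 4}
Fails for: {-5, -3, -1, 1, 3, 5}

Answer: {-4, -2, 0, 2, 4}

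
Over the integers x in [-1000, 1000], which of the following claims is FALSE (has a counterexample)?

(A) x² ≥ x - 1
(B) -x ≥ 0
(A) Over all integers in [-1000, 1000], LHS − RHS is smallest at x = 0, where it equals 1:
x = 0: LHS = 0² = 0, RHS = 0 - 1 = -1; 0 ≥ -1 — holds
At the ends of the range:
x = -1000: LHS = (-1000)² = 1000000, RHS = (-1000) - 1 = -1001; 1000000 ≥ -1001 — holds
x = 1000: LHS = 1000² = 1000000, RHS = 1000 - 1 = 999; 1000000 ≥ 999 — holds
Hence LHS − RHS is never negative, i.e. LHS ≥ RHS throughout, so the relation holds for every integer in [-1000, 1000].

(B) x = 1: -1 ≥ 0 — FAILS

Only (B) has a counterexample.

Answer: B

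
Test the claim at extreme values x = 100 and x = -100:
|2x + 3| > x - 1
x = 100: LHS = |2·100 + 3| = |203| = 203, RHS = 100 - 1 = 99; 203 > 99 — holds
x = -100: LHS = |2·(-100) + 3| = |-197| = 197, RHS = (-100) - 1 = -101; 197 > -101 — holds

Answer: Yes, holds for both x = 100 and x = -100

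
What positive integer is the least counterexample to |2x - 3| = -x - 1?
Testing positive integers:
x = 1: LHS = |2·1 - 3| = |-1| = 1, RHS = -1 - 1 = -2; 1 = -2 — FAILS  ← smallest positive counterexample

Answer: x = 1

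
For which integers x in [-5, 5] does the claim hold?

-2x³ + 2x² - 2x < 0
Holds for: {1, 2, 3, 4, 5}
Fails for: {-5, -4, -3, -2, -1, 0}

Answer: {1, 2, 3, 4, 5}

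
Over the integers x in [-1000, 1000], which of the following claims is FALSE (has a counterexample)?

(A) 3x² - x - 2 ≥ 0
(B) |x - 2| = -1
(A) x = 0: LHS = 3·0² - 0 - 2 = -2; -2 ≥ 0 — FAILS
(B) x = 0: LHS = |0 - 2| = |-2| = 2; 2 = -1 — FAILS

Answer: Both A and B are false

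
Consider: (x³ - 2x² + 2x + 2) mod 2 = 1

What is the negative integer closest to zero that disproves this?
Testing negative integers from -1 downward:
x = -1: LHS = ((-1)³ - 2·(-1)² + 2·(-1) + 2) mod 2 = (-3) mod 2 = 1; 1 = 1 — holds
x = -2: LHS = ((-2)³ - 2·(-2)² + 2·(-2) + 2) mod 2 = (-18) mod 2 = 0; 0 = 1 — FAILS  ← closest negative counterexample to 0

Answer: x = -2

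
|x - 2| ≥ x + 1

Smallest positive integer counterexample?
Testing positive integers:
x = 1: LHS = |1 - 2| = |-1| = 1, RHS = 1 + 1 = 2; 1 ≥ 2 — FAILS  ← smallest positive counterexample

Answer: x = 1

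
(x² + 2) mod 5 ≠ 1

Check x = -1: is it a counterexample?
Substitute x = -1 into the relation:
x = -1: LHS = ((-1)² + 2) mod 5 = 3 mod 5 = 3; 3 ≠ 1 — holds

The claim holds here, so x = -1 is not a counterexample. (A counterexample exists elsewhere, e.g. x = 2.)

Answer: No, x = -1 is not a counterexample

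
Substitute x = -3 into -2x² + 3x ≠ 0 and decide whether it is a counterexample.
Substitute x = -3 into the relation:
x = -3: LHS = -2·(-3)² + 3·(-3) = -27; -27 ≠ 0 — holds

The claim holds here, so x = -3 is not a counterexample. (A counterexample exists elsewhere, e.g. x = 0.)

Answer: No, x = -3 is not a counterexample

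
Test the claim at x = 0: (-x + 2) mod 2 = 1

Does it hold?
x = 0: LHS = (-0 + 2) mod 2 = 2 mod 2 = 0; 0 = 1 — FAILS

The relation fails at x = 0, so x = 0 is a counterexample.

Answer: No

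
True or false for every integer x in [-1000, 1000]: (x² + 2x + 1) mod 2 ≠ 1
The claim fails at x = 0:
x = 0: LHS = (0² + 2·0 + 1) mod 2 = 1 mod 2 = 1; 1 ≠ 1 — FAILS

Because a single integer refutes it, the statement is false.

Answer: False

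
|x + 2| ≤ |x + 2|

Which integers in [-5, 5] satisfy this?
Over all integers in [-5, 5], LHS − RHS is largest at x = 0, where it equals 0:
x = 0: LHS = |0 + 2| = |2| = 2, RHS = |0 + 2| = |2| = 2; 2 ≤ 2 — holds
At the ends of the range:
x = -5: LHS = |(-5) + 2| = |-3| = 3, RHS = |(-5) + 2| = |-3| = 3; 3 ≤ 3 — holds
x = 5: LHS = |5 + 2| = |7| = 7, RHS = |5 + 2| = |7| = 7; 7 ≤ 7 — holds
Hence LHS − RHS is never positive, i.e. LHS ≤ RHS throughout, so the relation holds for every integer in [-5, 5].

Answer: All integers in [-5, 5]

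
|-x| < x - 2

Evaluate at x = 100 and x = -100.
x = 100: LHS = |-100| = 100, RHS = 100 - 2 = 98; 100 < 98 — FAILS
x = -100: LHS = |-(-100)| = |100| = 100, RHS = (-100) - 2 = -102; 100 < -102 — FAILS

Answer: No, fails for both x = 100 and x = -100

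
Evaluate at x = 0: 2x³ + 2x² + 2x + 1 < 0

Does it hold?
x = 0: LHS = 2·0³ + 2·0² + 2·0 + 1 = 1; 1 < 0 — FAILS

The relation fails at x = 0, so x = 0 is a counterexample.

Answer: No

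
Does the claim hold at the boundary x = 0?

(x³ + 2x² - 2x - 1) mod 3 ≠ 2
x = 0: LHS = (0³ + 2·0² - 2·0 - 1) mod 3 = (-1) mod 3 = 2; 2 ≠ 2 — FAILS

The relation fails at x = 0, so x = 0 is a counterexample.

Answer: No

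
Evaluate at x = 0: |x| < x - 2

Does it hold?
x = 0: LHS = |0| = 0, RHS = 0 - 2 = -2; 0 < -2 — FAILS

The relation fails at x = 0, so x = 0 is a counterexample.

Answer: No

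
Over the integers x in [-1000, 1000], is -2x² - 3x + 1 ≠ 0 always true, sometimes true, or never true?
Track d = LHS − RHS over the integers in [-1000, 1000]. Equality would need d = 0, but d changes sign only between consecutive integers, jumping over 0:
x = -2: LHS = -2·(-2)² - 3·(-2) + 1 = -1; -1 ≠ 0 — holds  (d = -1)
x = -1: LHS = -2·(-1)² - 3·(-1) + 1 = 2; 2 ≠ 0 — holds  (d = 2)
x = 0: LHS = -2·0² - 3·0 + 1 = 1; 1 ≠ 0 — holds  (d = 1)
x = 1: LHS = -2·1² - 3·1 + 1 = -4; -4 ≠ 0 — holds  (d = -4)
Away from these crossings d keeps a constant sign, and checking every integer in [-1000, 1000] confirms d ≠ 0 throughout. Hence the two sides are never equal, so the relation holds for every integer in [-1000, 1000].

No counterexample exists.

Answer: Always true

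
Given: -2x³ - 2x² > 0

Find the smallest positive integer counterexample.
Testing positive integers:
x = 1: LHS = -2·1³ - 2·1² = -4; -4 > 0 — FAILS  ← smallest positive counterexample

Answer: x = 1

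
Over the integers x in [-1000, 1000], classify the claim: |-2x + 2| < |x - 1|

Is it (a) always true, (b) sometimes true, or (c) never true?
Over all integers in [-1000, 1000], LHS − RHS is smallest at x = 1, where it equals 0:
x = 1: LHS = |-2·1 + 2| = |0| = 0, RHS = |1 - 1| = |0| = 0; 0 < 0 — FAILS
At the ends of the range:
x = -1000: LHS = |-2·(-1000) + 2| = |2002| = 2002, RHS = |(-1000) - 1| = |-1001| = 1001; 2002 < 1001 — FAILS
x = 1000: LHS = |-2·1000 + 2| = |-1998| = 1998, RHS = |1000 - 1| = |999| = 999; 1998 < 999 — FAILS
Hence LHS − RHS is never negative, i.e. LHS ≥ RHS throughout, so the claimed relation (<) fails for every integer in [-1000, 1000].

No integer in the range satisfies it.

Answer: Never true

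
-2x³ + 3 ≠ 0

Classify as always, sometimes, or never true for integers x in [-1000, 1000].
Track d = LHS − RHS over the integers in [-1000, 1000]. Equality would need d = 0, but d changes sign only between consecutive integers, jumping over 0:
x = 1: LHS = -2·1³ + 3 = 1; 1 ≠ 0 — holds  (d = 1)
x = 2: LHS = -2·2³ + 3 = -13; -13 ≠ 0 — holds  (d = -13)
Away from these crossings d keeps a constant sign, and checking every integer in [-1000, 1000] confirms d ≠ 0 throughout. Hence the two sides are never equal, so the relation holds for every integer in [-1000, 1000].

No counterexample exists.

Answer: Always true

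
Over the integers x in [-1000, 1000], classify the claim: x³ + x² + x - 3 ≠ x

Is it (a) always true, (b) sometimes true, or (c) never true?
Track d = LHS − RHS over the integers in [-1000, 1000]. Equality would need d = 0, but d changes sign only between consecutive integers, jumping over 0:
x = 1: LHS = 1³ + 1² + 1 - 3 = 0; 0 ≠ 1 — holds  (d = -1)
x = 2: LHS = 2³ + 2² + 2 - 3 = 11; 11 ≠ 2 — holds  (d = 9)
Away from these crossings d keeps a constant sign, and checking every integer in [-1000, 1000] confirms d ≠ 0 throughout. Hence the two sides are never equal, so the relation holds for every integer in [-1000, 1000].

No counterexample exists.

Answer: Always true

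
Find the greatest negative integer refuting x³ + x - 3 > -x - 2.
Testing negative integers from -1 downward:
x = -1: LHS = (-1)³ + (-1) - 3 = -5, RHS = -(-1) - 2 = -1; -5 > -1 — FAILS  ← closest negative counterexample to 0

Answer: x = -1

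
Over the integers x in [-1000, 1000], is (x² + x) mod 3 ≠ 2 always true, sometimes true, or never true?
Holds at x = 0: LHS = (0² + 0) mod 3 = 0 mod 3 = 0; 0 ≠ 2 — holds
Fails at x = 1: LHS = (1² + 1) mod 3 = 2 mod 3 = 2; 2 ≠ 2 — FAILS
It is satisfied by some integers in the range but not all.

Answer: Sometimes true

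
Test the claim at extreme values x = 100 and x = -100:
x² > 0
x = 100: LHS = 100² = 10000; 10000 > 0 — holds
x = -100: LHS = (-100)² = 10000; 10000 > 0 — holds

Answer: Yes, holds for both x = 100 and x = -100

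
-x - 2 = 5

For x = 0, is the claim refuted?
Substitute x = 0 into the relation:
x = 0: LHS = -0 - 2 = -2; -2 = 5 — FAILS

Since the claim fails at x = 0, this value is a counterexample.

Answer: Yes, x = 0 is a counterexample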